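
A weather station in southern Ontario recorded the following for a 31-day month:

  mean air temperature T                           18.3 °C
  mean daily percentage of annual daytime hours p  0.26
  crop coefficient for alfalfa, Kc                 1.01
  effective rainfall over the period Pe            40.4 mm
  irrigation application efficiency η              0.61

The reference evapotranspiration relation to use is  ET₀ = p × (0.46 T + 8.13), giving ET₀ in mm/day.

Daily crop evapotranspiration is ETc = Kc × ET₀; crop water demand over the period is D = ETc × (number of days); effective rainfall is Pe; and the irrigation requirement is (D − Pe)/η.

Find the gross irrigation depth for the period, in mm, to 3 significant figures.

ET₀ = 0.26 × (0.46 × 18.3 + 8.13) = 0.26 × 16.548 = 4.3025 mm/d
ETc = Kc × ET₀ = 1.01 × 4.3025 = 4.3455 mm/d
Crop demand D = ETc × 31 d = 4.3455 × 31 = 134.711 mm
D − Pe = 134.711 − 40.4 = 94.311 mm
Gross irrigation = 94.311 / 0.61 = 154.608 mm

155 mm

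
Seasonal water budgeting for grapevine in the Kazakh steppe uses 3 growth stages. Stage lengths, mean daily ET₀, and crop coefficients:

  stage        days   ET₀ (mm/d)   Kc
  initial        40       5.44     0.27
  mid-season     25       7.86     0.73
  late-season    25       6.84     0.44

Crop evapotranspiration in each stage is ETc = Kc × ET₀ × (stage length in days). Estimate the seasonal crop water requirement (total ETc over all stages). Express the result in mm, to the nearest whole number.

initial: 0.27 × 5.44 × 40 = 58.75 mm
mid-season: 0.73 × 7.86 × 25 = 143.45 mm
late-season: 0.44 × 6.84 × 25 = 75.24 mm
Seasonal total = 277.44 mm

277 mm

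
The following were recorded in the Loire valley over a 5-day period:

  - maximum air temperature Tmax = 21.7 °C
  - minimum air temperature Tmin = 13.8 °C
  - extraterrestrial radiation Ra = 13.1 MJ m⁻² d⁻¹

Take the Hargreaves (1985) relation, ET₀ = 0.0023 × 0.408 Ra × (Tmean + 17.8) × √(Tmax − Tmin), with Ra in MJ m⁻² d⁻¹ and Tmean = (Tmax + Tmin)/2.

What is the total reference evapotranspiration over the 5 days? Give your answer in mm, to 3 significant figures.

Tmean = (21.7 + 13.8)/2 = 17.75 °C
0.408 Ra = 0.408 × 13.1 = 5.3448 mm/d equivalent
ET₀ = 0.0023 × 5.3448 × (17.75 + 17.8) × √7.9 = 0.0023 × 5.3448 × 35.55 × 2.8107 = 1.2283 mm/d
Over 5 days: 1.2283 × 5 = 6.142 mm

6.14 mm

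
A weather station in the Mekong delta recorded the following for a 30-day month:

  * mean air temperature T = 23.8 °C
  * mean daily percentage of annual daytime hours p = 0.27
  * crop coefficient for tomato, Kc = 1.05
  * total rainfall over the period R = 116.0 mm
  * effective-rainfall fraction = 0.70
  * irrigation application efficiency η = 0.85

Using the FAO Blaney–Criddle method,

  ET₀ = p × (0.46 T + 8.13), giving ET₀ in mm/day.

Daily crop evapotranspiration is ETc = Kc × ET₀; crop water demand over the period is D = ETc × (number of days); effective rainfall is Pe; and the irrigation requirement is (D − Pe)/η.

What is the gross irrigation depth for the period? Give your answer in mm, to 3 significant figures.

95.4 mm

ET₀ = 0.27 × (0.46 × 23.8 + 8.13) = 0.27 × 19.078 = 5.1511 mm/d
ETc = Kc × ET₀ = 1.05 × 5.1511 = 5.4087 mm/d
Crop demand D = ETc × 30 d = 5.4087 × 30 = 162.261 mm
Pe = 0.70 × 116.0 = 81.200 mm
D − Pe = 162.261 − 81.200 = 81.061 mm
Gross irrigation = 81.061 / 0.85 = 95.366 mm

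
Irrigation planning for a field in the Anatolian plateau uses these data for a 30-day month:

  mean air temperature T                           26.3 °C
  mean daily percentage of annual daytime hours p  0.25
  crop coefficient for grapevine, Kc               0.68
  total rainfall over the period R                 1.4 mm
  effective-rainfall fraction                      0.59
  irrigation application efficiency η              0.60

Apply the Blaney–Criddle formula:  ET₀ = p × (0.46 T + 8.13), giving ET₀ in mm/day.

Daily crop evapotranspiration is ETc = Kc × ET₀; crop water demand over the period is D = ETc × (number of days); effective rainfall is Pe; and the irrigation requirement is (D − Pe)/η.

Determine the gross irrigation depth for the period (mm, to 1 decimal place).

ET₀ = 0.25 × (0.46 × 26.3 + 8.13) = 0.25 × 20.228 = 5.0570 mm/d
ETc = Kc × ET₀ = 0.68 × 5.0570 = 3.4388 mm/d
Crop demand D = ETc × 30 d = 3.4388 × 30 = 103.164 mm
Pe = 0.59 × 1.4 = 0.826 mm
D − Pe = 103.164 − 0.826 = 102.338 mm
Gross irrigation = 102.338 / 0.60 = 170.563 mm

170.6 mm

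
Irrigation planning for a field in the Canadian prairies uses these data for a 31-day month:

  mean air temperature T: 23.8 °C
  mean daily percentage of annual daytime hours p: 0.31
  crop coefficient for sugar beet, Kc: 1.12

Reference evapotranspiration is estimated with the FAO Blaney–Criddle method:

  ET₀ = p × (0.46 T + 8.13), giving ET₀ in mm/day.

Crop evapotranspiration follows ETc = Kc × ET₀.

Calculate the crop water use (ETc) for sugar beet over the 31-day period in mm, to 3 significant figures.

ET₀ = 0.31 × (0.46 × 23.8 + 8.13) = 0.31 × 19.078 = 5.9142 mm/d
ETc = Kc × ET₀ = 1.12 × 5.9142 = 6.6239 mm/d
Over 31 days: 6.6239 × 31 = 205.341 mm

205 mm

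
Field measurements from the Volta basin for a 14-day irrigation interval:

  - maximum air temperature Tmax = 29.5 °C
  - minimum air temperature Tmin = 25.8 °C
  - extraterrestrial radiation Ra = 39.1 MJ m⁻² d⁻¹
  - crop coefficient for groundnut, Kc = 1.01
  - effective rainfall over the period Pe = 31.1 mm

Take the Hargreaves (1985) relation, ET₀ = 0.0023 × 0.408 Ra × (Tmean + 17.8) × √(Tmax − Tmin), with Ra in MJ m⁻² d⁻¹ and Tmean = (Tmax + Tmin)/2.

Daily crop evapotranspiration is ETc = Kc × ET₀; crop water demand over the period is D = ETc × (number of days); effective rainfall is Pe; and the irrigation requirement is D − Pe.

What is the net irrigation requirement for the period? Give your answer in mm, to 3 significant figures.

14.3 mm

Tmean = (29.5 + 25.8)/2 = 27.65 °C
0.408 Ra = 0.408 × 39.1 = 15.9528 mm/d equivalent
ET₀ = 0.0023 × 15.9528 × (27.65 + 17.8) × √3.7 = 0.0023 × 15.9528 × 45.45 × 1.9235 = 3.2077 mm/d
ETc = Kc × ET₀ = 1.01 × 3.2077 = 3.2398 mm/d
Crop demand D = ETc × 14 d = 3.2398 × 14 = 45.357 mm
D − Pe = 45.357 − 31.1 = 14.257 mm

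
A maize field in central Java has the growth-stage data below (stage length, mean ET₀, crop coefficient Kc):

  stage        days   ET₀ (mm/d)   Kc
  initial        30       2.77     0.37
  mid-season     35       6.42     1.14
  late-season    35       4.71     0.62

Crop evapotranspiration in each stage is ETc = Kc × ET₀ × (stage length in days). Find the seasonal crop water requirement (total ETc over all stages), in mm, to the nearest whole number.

initial: 0.37 × 2.77 × 30 = 30.75 mm
mid-season: 1.14 × 6.42 × 35 = 256.16 mm
late-season: 0.62 × 4.71 × 35 = 102.21 mm
Seasonal total = 389.12 mm

389 mm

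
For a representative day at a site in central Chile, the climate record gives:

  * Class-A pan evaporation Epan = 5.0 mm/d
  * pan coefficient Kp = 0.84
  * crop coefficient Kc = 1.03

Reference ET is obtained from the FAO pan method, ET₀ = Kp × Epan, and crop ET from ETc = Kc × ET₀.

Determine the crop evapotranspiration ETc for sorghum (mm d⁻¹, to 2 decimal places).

ET₀ = 0.84 × 5.0 = 4.2000 mm/d
ETc = Kc × ET₀ = 1.03 × 4.2000 = 4.3260 mm/d

4.33 mm d⁻¹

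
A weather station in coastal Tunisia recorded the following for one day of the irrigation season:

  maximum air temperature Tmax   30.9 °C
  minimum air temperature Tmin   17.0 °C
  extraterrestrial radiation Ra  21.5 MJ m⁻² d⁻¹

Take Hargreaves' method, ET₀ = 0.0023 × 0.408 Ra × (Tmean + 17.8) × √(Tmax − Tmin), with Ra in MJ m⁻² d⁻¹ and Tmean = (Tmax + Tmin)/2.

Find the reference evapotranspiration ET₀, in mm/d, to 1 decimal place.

Tmean = (30.9 + 17.0)/2 = 23.95 °C
0.408 Ra = 0.408 × 21.5 = 8.7720 mm/d equivalent
ET₀ = 0.0023 × 8.7720 × (23.95 + 17.8) × √13.9 = 0.0023 × 8.7720 × 41.75 × 3.7283 = 3.1405 mm/d

3.1 mm/d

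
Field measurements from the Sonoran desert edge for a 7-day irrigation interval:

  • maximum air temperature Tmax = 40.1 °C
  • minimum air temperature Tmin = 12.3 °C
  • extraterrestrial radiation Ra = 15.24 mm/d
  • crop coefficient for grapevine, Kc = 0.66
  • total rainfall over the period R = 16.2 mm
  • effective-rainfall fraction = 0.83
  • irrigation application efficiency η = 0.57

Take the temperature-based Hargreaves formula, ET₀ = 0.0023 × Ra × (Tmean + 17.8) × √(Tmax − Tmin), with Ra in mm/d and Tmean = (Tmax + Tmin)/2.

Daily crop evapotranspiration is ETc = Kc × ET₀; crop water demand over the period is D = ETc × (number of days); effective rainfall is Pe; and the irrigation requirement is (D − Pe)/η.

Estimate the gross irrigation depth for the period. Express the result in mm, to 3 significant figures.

42.3 mm

Tmean = (40.1 + 12.3)/2 = 26.20 °C
ET₀ = 0.0023 × 15.24 × (26.20 + 17.8) × √27.8 = 0.0023 × 15.24 × 44.00 × 5.2726 = 8.1319 mm/d
ETc = Kc × ET₀ = 0.66 × 8.1319 = 5.3671 mm/d
Crop demand D = ETc × 7 d = 5.3671 × 7 = 37.570 mm
Pe = 0.83 × 16.2 = 13.446 mm
D − Pe = 37.570 − 13.446 = 24.124 mm
Gross irrigation = 24.124 / 0.57 = 42.323 mm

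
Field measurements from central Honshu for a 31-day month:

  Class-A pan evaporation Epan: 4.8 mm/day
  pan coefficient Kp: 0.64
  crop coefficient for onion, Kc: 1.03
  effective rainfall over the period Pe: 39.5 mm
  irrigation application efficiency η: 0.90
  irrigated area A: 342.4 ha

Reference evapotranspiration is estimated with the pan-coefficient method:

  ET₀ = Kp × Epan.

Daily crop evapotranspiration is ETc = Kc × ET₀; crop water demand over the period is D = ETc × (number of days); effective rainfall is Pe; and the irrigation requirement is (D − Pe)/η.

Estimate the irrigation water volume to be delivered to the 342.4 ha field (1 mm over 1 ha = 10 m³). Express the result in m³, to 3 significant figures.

223000 m³

ET₀ = 0.64 × 4.8 = 3.0720 mm/d
ETc = Kc × ET₀ = 1.03 × 3.0720 = 3.1642 mm/d
Crop demand D = ETc × 31 d = 3.1642 × 31 = 98.090 mm
D − Pe = 98.090 − 39.5 = 58.590 mm
Gross irrigation = 58.590 / 0.90 = 65.100 mm
Volume = 65.100 mm × 342.4 ha × 10 = 222902.4 m³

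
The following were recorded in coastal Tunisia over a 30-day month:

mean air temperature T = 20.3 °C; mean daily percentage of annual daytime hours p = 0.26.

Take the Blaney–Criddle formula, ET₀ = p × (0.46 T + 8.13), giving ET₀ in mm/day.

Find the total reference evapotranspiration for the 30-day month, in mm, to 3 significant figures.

136 mm

ET₀ = 0.26 × (0.46 × 20.3 + 8.13) = 0.26 × 17.468 = 4.5417 mm/d
Monthly total = 4.5417 × 30 = 136.251 mm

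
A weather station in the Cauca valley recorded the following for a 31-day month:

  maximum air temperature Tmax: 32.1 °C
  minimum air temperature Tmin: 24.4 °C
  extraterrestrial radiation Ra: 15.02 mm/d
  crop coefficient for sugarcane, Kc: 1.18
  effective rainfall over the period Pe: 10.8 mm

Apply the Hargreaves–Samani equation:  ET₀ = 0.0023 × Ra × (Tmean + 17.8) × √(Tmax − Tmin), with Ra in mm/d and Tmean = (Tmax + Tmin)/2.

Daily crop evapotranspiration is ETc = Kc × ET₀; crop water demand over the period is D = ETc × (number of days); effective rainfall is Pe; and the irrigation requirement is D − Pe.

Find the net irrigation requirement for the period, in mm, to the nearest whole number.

151 mm

Tmean = (32.1 + 24.4)/2 = 28.25 °C
ET₀ = 0.0023 × 15.02 × (28.25 + 17.8) × √7.7 = 0.0023 × 15.02 × 46.05 × 2.7749 = 4.4144 mm/d
ETc = Kc × ET₀ = 1.18 × 4.4144 = 5.2090 mm/d
Crop demand D = ETc × 31 d = 5.2090 × 31 = 161.479 mm
D − Pe = 161.479 − 10.8 = 150.679 mm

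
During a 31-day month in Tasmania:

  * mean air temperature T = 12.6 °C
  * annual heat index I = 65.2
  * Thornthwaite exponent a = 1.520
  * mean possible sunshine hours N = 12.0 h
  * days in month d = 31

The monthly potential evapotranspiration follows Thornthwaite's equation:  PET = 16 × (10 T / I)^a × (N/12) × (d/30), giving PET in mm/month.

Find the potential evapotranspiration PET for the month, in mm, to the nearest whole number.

45 mm

10T/I = 10 × 12.6 / 65.2 = 1.9325
(10T/I)^a = 1.9325^1.520 = 2.7221
Uncorrected PET = 16 × 2.7221 = 43.554 mm
Correction = (N/12)(d/30) = (12.0/12)(31/30) = 1.0333
PET = 43.554 × 1.0333 = 45.004 mm/month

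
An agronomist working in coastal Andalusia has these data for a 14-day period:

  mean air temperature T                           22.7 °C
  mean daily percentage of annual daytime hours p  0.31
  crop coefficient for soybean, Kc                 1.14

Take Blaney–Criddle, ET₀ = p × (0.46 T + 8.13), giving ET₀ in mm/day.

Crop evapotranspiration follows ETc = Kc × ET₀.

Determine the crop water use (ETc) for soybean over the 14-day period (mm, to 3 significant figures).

ET₀ = 0.31 × (0.46 × 22.7 + 8.13) = 0.31 × 18.572 = 5.7573 mm/d
ETc = Kc × ET₀ = 1.14 × 5.7573 = 6.5633 mm/d
Over 14 days: 6.5633 × 14 = 91.886 mm

91.9 mm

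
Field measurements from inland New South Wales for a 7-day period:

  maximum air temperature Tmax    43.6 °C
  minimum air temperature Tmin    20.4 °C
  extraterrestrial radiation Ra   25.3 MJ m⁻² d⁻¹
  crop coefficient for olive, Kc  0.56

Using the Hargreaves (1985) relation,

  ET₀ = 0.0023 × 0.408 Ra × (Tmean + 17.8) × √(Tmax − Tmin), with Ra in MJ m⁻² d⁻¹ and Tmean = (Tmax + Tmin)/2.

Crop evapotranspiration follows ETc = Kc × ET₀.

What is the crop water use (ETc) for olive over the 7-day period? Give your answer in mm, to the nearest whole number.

Tmean = (43.6 + 20.4)/2 = 32.00 °C
0.408 Ra = 0.408 × 25.3 = 10.3224 mm/d equivalent
ET₀ = 0.0023 × 10.3224 × (32.00 + 17.8) × √23.2 = 0.0023 × 10.3224 × 49.80 × 4.8166 = 5.6948 mm/d
ETc = Kc × ET₀ = 0.56 × 5.6948 = 3.1891 mm/d
Over 7 days: 3.1891 × 7 = 22.324 mm

22 mm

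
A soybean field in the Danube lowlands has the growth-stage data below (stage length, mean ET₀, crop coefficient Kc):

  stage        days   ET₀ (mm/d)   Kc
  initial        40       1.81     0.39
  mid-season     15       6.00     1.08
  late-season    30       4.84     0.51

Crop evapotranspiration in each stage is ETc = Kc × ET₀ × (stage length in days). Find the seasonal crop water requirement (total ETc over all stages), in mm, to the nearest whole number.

199 mm

initial: 0.39 × 1.81 × 40 = 28.24 mm
mid-season: 1.08 × 6.00 × 15 = 97.20 mm
late-season: 0.51 × 4.84 × 30 = 74.05 mm
Seasonal total = 199.49 mm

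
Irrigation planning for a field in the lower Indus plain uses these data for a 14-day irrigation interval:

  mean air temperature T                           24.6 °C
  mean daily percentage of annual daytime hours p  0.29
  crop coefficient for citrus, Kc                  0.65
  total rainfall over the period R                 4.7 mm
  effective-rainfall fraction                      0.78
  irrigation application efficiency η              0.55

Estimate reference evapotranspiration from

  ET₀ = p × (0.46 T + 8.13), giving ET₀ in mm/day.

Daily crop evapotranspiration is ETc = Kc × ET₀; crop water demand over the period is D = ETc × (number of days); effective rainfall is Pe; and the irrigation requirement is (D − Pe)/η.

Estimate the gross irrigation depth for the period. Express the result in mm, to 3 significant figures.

ET₀ = 0.29 × (0.46 × 24.6 + 8.13) = 0.29 × 19.446 = 5.6393 mm/d
ETc = Kc × ET₀ = 0.65 × 5.6393 = 3.6655 mm/d
Crop demand D = ETc × 14 d = 3.6655 × 14 = 51.317 mm
Pe = 0.78 × 4.7 = 3.666 mm
D − Pe = 51.317 − 3.666 = 47.651 mm
Gross irrigation = 47.651 / 0.55 = 86.638 mm

86.6 mm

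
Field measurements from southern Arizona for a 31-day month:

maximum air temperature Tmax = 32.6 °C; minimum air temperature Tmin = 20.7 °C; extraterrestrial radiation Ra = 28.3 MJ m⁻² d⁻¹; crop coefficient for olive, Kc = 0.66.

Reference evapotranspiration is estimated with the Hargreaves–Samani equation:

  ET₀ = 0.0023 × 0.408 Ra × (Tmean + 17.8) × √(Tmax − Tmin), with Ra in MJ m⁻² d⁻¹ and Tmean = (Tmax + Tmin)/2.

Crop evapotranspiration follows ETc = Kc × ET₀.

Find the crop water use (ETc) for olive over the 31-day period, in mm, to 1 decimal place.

83.3 mm

Tmean = (32.6 + 20.7)/2 = 26.65 °C
0.408 Ra = 0.408 × 28.3 = 11.5464 mm/d equivalent
ET₀ = 0.0023 × 11.5464 × (26.65 + 17.8) × √11.9 = 0.0023 × 11.5464 × 44.45 × 3.4496 = 4.0721 mm/d
ETc = Kc × ET₀ = 0.66 × 4.0721 = 2.6876 mm/d
Over 31 days: 2.6876 × 31 = 83.316 mm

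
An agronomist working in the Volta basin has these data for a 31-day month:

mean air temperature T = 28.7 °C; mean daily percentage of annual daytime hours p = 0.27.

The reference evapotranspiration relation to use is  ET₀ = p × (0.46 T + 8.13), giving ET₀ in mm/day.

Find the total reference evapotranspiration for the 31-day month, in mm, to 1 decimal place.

ET₀ = 0.27 × (0.46 × 28.7 + 8.13) = 0.27 × 21.332 = 5.7596 mm/d
Monthly total = 5.7596 × 31 = 178.548 mm

178.5 mm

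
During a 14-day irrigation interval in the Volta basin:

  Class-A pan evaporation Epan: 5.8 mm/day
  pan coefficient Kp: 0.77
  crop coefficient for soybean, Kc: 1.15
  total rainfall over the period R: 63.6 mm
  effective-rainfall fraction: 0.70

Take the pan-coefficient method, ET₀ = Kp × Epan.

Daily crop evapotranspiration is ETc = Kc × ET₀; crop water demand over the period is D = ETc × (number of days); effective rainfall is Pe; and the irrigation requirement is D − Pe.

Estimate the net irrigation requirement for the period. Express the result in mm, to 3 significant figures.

27.4 mm

ET₀ = 0.77 × 5.8 = 4.4660 mm/d
ETc = Kc × ET₀ = 1.15 × 4.4660 = 5.1359 mm/d
Crop demand D = ETc × 14 d = 5.1359 × 14 = 71.903 mm
Pe = 0.70 × 63.6 = 44.520 mm
D − Pe = 71.903 − 44.520 = 27.383 mm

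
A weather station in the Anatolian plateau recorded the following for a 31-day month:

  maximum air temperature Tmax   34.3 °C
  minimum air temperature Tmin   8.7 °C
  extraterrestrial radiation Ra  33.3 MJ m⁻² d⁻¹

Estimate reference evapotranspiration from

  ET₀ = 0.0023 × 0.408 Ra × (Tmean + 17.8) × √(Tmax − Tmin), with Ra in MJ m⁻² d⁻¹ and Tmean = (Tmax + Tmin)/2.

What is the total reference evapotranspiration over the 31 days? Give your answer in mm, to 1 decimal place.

Tmean = (34.3 + 8.7)/2 = 21.50 °C
0.408 Ra = 0.408 × 33.3 = 13.5864 mm/d equivalent
ET₀ = 0.0023 × 13.5864 × (21.50 + 17.8) × √25.6 = 0.0023 × 13.5864 × 39.30 × 5.0596 = 6.2136 mm/d
Over 31 days: 6.2136 × 31 = 192.622 mm

192.6 mm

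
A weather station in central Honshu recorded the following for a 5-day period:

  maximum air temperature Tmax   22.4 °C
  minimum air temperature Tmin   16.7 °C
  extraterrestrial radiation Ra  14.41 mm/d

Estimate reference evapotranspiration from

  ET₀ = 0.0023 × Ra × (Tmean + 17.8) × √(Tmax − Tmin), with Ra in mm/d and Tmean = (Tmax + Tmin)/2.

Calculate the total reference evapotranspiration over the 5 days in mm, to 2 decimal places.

Tmean = (22.4 + 16.7)/2 = 19.55 °C
ET₀ = 0.0023 × 14.41 × (19.55 + 17.8) × √5.7 = 0.0023 × 14.41 × 37.35 × 2.3875 = 2.9555 mm/d
Over 5 days: 2.9555 × 5 = 14.778 mm

14.78 mm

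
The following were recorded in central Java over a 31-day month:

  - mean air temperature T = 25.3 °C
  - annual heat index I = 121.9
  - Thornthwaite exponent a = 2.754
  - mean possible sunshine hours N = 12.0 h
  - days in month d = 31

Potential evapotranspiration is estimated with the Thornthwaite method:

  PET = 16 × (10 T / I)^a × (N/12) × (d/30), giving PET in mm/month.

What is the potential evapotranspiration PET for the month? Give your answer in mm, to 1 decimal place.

10T/I = 10 × 25.3 / 121.9 = 2.0755
(10T/I)^a = 2.0755^2.754 = 7.4706
Uncorrected PET = 16 × 7.4706 = 119.530 mm
Correction = (N/12)(d/30) = (12.0/12)(31/30) = 1.0333
PET = 119.530 × 1.0333 = 123.510 mm/month

123.5 mm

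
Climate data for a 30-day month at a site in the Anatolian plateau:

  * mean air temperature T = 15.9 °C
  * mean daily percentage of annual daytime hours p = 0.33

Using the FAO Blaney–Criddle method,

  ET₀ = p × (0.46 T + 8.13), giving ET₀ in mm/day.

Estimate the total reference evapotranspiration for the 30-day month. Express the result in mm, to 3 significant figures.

ET₀ = 0.33 × (0.46 × 15.9 + 8.13) = 0.33 × 15.444 = 5.0965 mm/d
Monthly total = 5.0965 × 30 = 152.895 mm

153 mm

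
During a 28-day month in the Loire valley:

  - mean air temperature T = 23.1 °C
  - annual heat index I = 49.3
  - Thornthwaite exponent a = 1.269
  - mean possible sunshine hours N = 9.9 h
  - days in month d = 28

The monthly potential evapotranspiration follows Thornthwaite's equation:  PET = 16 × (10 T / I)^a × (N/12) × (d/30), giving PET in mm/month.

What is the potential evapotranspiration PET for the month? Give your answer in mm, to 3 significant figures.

87.5 mm

10T/I = 10 × 23.1 / 49.3 = 4.6856
(10T/I)^a = 4.6856^1.269 = 7.0991
Uncorrected PET = 16 × 7.0991 = 113.586 mm
Correction = (N/12)(d/30) = (9.9/12)(28/30) = 0.7700
PET = 113.586 × 0.7700 = 87.461 mm/month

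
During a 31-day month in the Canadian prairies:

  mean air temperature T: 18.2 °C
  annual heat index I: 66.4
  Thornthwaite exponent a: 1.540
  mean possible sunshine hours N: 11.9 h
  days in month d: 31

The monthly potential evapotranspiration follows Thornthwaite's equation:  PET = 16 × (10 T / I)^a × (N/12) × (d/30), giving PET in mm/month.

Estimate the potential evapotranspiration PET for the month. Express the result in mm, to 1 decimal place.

77.5 mm

10T/I = 10 × 18.2 / 66.4 = 2.7410
(10T/I)^a = 2.7410^1.540 = 4.7248
Uncorrected PET = 16 × 4.7248 = 75.597 mm
Correction = (N/12)(d/30) = (11.9/12)(31/30) = 1.0247
PET = 75.597 × 1.0247 = 77.464 mm/month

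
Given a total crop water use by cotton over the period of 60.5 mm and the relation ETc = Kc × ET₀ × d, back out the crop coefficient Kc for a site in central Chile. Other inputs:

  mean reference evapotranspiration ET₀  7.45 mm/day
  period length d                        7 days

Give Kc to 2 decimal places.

ETc = Kc × ET₀ × d  ⇒  Kc = ETc / (ET₀ × d)
Kc = 60.5 / (7.45 × 7) = 60.5 / 52.15 = 1.1601

1.16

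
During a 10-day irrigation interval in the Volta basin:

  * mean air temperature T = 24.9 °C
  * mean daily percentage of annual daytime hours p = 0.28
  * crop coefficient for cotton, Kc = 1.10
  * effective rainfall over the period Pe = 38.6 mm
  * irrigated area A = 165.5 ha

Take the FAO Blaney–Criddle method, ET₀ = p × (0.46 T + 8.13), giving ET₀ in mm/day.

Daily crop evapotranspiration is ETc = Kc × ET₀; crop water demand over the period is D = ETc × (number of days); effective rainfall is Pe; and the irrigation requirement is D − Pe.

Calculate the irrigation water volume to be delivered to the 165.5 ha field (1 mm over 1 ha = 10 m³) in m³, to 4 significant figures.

35940 m³

ET₀ = 0.28 × (0.46 × 24.9 + 8.13) = 0.28 × 19.584 = 5.4835 mm/d
ETc = Kc × ET₀ = 1.10 × 5.4835 = 6.0319 mm/d
Crop demand D = ETc × 10 d = 6.0319 × 10 = 60.319 mm
D − Pe = 60.319 − 38.6 = 21.719 mm
Volume = 21.719 mm × 165.5 ha × 10 = 35944.9 m³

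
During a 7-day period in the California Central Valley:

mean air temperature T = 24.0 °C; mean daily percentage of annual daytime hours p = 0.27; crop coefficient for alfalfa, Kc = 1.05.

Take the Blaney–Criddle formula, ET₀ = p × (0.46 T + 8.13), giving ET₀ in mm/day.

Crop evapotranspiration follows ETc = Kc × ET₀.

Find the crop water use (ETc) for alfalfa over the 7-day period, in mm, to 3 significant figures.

ET₀ = 0.27 × (0.46 × 24.0 + 8.13) = 0.27 × 19.170 = 5.1759 mm/d
ETc = Kc × ET₀ = 1.05 × 5.1759 = 5.4347 mm/d
Over 7 days: 5.4347 × 7 = 38.043 mm

38.0 mm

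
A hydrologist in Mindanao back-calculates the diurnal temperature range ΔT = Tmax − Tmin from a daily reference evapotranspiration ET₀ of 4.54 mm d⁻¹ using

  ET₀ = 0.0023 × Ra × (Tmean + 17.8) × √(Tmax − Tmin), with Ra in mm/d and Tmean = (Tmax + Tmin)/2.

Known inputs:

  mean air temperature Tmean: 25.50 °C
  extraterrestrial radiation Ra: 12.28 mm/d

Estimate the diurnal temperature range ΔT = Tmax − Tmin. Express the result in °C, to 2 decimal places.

√ΔT = ET₀ / [0.0023 × Ra × (Tmean+17.8)] = 4.54 / (0.0023 × 12.28 × 43.30) = 3.7123
ΔT = 3.7123² = 13.781 °C

13.78 °C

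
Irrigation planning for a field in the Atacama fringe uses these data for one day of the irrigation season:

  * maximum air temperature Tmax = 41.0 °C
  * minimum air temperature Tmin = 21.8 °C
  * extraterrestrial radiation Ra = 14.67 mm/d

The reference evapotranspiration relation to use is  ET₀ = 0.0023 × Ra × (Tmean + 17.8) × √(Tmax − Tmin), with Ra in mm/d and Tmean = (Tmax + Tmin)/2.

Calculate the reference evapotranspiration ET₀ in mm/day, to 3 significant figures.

Tmean = (41.0 + 21.8)/2 = 31.40 °C
ET₀ = 0.0023 × 14.67 × (31.40 + 17.8) × √19.2 = 0.0023 × 14.67 × 49.20 × 4.3818 = 7.2740 mm/d

7.27 mm/day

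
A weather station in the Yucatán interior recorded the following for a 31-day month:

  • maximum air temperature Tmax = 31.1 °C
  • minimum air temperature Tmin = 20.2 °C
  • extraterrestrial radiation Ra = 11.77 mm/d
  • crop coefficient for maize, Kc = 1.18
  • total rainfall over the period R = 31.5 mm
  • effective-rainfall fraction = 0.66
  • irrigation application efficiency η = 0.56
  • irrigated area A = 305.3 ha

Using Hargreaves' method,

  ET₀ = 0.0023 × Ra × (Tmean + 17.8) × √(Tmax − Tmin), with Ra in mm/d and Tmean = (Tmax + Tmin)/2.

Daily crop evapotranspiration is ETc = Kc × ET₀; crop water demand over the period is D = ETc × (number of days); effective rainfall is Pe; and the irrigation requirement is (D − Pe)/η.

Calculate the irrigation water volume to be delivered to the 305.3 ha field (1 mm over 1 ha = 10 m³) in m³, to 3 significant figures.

661000 m³

Tmean = (31.1 + 20.2)/2 = 25.65 °C
ET₀ = 0.0023 × 11.77 × (25.65 + 17.8) × √10.9 = 0.0023 × 11.77 × 43.45 × 3.3015 = 3.8833 mm/d
ETc = Kc × ET₀ = 1.18 × 3.8833 = 4.5823 mm/d
Crop demand D = ETc × 31 d = 4.5823 × 31 = 142.051 mm
Pe = 0.66 × 31.5 = 20.790 mm
D − Pe = 142.051 − 20.790 = 121.261 mm
Gross irrigation = 121.261 / 0.56 = 216.538 mm
Volume = 216.538 mm × 305.3 ha × 10 = 661090.5 m³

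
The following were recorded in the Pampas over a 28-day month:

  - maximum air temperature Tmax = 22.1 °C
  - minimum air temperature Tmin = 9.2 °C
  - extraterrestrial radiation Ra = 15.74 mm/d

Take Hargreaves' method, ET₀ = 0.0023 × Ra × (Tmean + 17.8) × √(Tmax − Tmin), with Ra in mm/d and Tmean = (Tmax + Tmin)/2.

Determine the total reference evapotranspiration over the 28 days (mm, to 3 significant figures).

Tmean = (22.1 + 9.2)/2 = 15.65 °C
ET₀ = 0.0023 × 15.74 × (15.65 + 17.8) × √12.9 = 0.0023 × 15.74 × 33.45 × 3.5917 = 4.3494 mm/d
Over 28 days: 4.3494 × 28 = 121.783 mm

122 mm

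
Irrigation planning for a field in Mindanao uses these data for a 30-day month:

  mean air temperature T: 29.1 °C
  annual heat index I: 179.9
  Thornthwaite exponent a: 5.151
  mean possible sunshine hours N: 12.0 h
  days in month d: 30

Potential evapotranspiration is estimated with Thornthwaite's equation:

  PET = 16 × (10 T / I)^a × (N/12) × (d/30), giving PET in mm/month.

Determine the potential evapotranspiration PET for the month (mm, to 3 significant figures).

191 mm

10T/I = 10 × 29.1 / 179.9 = 1.6176
(10T/I)^a = 1.6176^5.151 = 11.9095
Uncorrected PET = 16 × 11.9095 = 190.552 mm
Correction = (N/12)(d/30) = (12.0/12)(30/30) = 1.0000
PET = 190.552 × 1.0000 = 190.552 mm/month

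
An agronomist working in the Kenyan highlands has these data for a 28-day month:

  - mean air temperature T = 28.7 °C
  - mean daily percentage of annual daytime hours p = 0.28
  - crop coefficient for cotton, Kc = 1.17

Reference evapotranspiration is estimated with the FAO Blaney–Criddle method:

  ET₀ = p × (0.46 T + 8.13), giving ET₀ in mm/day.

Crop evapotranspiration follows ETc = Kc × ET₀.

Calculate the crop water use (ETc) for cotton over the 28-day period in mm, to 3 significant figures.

196 mm

ET₀ = 0.28 × (0.46 × 28.7 + 8.13) = 0.28 × 21.332 = 5.9730 mm/d
ETc = Kc × ET₀ = 1.17 × 5.9730 = 6.9884 mm/d
Over 28 days: 6.9884 × 28 = 195.675 mm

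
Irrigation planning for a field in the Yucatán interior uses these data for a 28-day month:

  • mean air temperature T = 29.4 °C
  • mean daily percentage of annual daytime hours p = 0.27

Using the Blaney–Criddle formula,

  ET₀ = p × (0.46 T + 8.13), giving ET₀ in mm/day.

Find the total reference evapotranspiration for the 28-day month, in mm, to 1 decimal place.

ET₀ = 0.27 × (0.46 × 29.4 + 8.13) = 0.27 × 21.654 = 5.8466 mm/d
Monthly total = 5.8466 × 28 = 163.705 mm

163.7 mm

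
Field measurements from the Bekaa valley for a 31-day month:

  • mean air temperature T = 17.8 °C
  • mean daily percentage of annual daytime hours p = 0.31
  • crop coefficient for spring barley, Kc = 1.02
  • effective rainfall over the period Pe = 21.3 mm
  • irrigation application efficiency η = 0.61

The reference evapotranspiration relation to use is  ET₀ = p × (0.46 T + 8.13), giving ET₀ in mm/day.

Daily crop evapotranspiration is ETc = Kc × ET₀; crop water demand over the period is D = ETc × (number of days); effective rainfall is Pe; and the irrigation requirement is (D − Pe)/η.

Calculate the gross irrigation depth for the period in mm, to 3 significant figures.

ET₀ = 0.31 × (0.46 × 17.8 + 8.13) = 0.31 × 16.318 = 5.0586 mm/d
ETc = Kc × ET₀ = 1.02 × 5.0586 = 5.1598 mm/d
Crop demand D = ETc × 31 d = 5.1598 × 31 = 159.954 mm
D − Pe = 159.954 − 21.3 = 138.654 mm
Gross irrigation = 138.654 / 0.61 = 227.302 mm

227 mm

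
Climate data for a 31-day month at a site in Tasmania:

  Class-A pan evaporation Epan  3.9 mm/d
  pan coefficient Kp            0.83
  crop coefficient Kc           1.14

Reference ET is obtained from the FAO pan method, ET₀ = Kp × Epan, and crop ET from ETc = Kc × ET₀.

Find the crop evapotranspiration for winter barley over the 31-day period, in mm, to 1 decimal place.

114.4 mm

ET₀ = 0.83 × 3.9 = 3.2370 mm/d
ETc = Kc × ET₀ = 1.14 × 3.2370 = 3.6902 mm/d
Over 31 days: 3.6902 × 31 = 114.396 mm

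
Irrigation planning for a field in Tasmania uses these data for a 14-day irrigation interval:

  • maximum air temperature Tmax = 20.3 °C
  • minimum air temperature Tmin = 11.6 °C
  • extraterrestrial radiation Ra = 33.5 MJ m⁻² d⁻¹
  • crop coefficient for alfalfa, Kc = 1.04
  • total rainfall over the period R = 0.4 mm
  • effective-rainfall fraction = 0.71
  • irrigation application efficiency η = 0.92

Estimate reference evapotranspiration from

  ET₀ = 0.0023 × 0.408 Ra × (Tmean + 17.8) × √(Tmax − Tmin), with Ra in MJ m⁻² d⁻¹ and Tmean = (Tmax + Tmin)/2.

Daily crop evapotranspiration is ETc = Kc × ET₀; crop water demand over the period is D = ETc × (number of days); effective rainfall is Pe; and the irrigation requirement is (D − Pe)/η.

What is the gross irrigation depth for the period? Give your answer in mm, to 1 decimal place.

49.2 mm

Tmean = (20.3 + 11.6)/2 = 15.95 °C
0.408 Ra = 0.408 × 33.5 = 13.6680 mm/d equivalent
ET₀ = 0.0023 × 13.6680 × (15.95 + 17.8) × √8.7 = 0.0023 × 13.6680 × 33.75 × 2.9496 = 3.1295 mm/d
ETc = Kc × ET₀ = 1.04 × 3.1295 = 3.2547 mm/d
Crop demand D = ETc × 14 d = 3.2547 × 14 = 45.566 mm
Pe = 0.71 × 0.4 = 0.284 mm
D − Pe = 45.566 − 0.284 = 45.282 mm
Gross irrigation = 45.282 / 0.92 = 49.220 mm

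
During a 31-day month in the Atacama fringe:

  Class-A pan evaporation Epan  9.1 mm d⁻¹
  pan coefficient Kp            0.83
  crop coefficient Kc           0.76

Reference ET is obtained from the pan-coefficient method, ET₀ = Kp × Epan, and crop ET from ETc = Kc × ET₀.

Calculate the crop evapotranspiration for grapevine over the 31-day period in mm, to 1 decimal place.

ET₀ = 0.83 × 9.1 = 7.5530 mm/d
ETc = Kc × ET₀ = 0.76 × 7.5530 = 5.7403 mm/d
Over 31 days: 5.7403 × 31 = 177.949 mm

177.9 mm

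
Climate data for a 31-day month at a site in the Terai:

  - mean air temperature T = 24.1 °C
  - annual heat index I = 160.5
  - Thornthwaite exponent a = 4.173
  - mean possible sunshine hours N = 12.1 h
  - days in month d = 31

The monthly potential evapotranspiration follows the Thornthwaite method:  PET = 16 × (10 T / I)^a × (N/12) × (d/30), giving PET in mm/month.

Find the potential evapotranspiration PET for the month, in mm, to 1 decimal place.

90.9 mm

10T/I = 10 × 24.1 / 160.5 = 1.5016
(10T/I)^a = 1.5016^4.173 = 5.4546
Uncorrected PET = 16 × 5.4546 = 87.274 mm
Correction = (N/12)(d/30) = (12.1/12)(31/30) = 1.0419
PET = 87.274 × 1.0419 = 90.931 mm/month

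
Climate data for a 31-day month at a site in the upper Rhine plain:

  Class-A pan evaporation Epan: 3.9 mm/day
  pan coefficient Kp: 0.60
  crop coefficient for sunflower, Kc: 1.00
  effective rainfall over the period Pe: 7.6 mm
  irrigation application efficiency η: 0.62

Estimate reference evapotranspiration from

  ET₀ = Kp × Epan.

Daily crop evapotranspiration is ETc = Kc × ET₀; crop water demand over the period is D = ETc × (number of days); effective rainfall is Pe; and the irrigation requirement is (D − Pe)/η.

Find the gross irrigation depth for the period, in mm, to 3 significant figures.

105 mm

ET₀ = 0.60 × 3.9 = 2.3400 mm/d
ETc = Kc × ET₀ = 1.00 × 2.3400 = 2.3400 mm/d
Crop demand D = ETc × 31 d = 2.3400 × 31 = 72.540 mm
D − Pe = 72.540 − 7.6 = 64.940 mm
Gross irrigation = 64.940 / 0.62 = 104.742 mm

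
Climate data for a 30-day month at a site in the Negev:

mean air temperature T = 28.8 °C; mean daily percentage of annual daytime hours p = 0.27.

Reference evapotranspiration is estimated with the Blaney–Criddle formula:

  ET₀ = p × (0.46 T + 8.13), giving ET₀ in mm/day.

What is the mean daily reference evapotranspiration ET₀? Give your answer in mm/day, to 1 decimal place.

5.8 mm/day

ET₀ = 0.27 × (0.46 × 28.8 + 8.13) = 0.27 × 21.378 = 5.7721 mm/d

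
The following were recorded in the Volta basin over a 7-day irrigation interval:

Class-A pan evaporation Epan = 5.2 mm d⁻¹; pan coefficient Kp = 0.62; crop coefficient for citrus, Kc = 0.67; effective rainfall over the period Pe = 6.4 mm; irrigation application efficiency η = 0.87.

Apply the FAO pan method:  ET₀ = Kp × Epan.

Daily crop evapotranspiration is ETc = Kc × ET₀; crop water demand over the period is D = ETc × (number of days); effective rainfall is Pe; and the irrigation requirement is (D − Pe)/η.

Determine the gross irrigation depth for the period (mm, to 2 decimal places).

10.02 mm

ET₀ = 0.62 × 5.2 = 3.2240 mm/d
ETc = Kc × ET₀ = 0.67 × 3.2240 = 2.1601 mm/d
Crop demand D = ETc × 7 d = 2.1601 × 7 = 15.121 mm
D − Pe = 15.121 − 6.4 = 8.721 mm
Gross irrigation = 8.721 / 0.87 = 10.024 mm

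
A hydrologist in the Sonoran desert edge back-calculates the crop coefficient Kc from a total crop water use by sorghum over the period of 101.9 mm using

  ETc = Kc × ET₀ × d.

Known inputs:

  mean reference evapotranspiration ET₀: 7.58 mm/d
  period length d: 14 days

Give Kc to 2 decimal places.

ETc = Kc × ET₀ × d  ⇒  Kc = ETc / (ET₀ × d)
Kc = 101.9 / (7.58 × 14) = 101.9 / 106.12 = 0.9602

0.96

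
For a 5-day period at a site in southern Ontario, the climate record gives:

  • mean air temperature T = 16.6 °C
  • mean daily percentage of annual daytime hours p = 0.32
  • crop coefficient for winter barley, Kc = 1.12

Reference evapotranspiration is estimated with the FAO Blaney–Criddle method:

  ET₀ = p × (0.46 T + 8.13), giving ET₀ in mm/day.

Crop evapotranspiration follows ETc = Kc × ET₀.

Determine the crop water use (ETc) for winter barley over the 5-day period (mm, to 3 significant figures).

28.3 mm

ET₀ = 0.32 × (0.46 × 16.6 + 8.13) = 0.32 × 15.766 = 5.0451 mm/d
ETc = Kc × ET₀ = 1.12 × 5.0451 = 5.6505 mm/d
Over 5 days: 5.6505 × 5 = 28.253 mm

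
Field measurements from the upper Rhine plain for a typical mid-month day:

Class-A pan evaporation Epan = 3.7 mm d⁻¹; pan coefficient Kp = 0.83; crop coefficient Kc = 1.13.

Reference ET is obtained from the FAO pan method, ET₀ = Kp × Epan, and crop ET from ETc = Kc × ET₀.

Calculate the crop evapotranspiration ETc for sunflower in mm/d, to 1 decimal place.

3.5 mm/d

ET₀ = 0.83 × 3.7 = 3.0710 mm/d
ETc = Kc × ET₀ = 1.13 × 3.0710 = 3.4702 mm/d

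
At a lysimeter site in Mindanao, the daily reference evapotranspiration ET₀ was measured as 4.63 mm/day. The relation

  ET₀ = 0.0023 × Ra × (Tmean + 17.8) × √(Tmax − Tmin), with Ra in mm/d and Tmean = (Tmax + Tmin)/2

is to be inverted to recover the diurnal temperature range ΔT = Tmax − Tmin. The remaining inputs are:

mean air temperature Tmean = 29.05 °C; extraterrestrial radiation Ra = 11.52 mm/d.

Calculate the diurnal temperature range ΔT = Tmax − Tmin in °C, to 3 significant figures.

13.9 °C

√ΔT = ET₀ / [0.0023 × Ra × (Tmean+17.8)] = 4.63 / (0.0023 × 11.52 × 46.85) = 3.7298
ΔT = 3.7298² = 13.911 °C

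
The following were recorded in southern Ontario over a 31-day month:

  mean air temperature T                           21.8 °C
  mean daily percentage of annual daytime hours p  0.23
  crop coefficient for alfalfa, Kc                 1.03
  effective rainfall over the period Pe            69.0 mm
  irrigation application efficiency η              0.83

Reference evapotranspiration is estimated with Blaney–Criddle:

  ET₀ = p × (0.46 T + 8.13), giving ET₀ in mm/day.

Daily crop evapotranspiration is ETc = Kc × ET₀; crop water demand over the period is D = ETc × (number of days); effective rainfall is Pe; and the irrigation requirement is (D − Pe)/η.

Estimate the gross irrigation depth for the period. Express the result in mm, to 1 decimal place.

77.5 mm

ET₀ = 0.23 × (0.46 × 21.8 + 8.13) = 0.23 × 18.158 = 4.1763 mm/d
ETc = Kc × ET₀ = 1.03 × 4.1763 = 4.3016 mm/d
Crop demand D = ETc × 31 d = 4.3016 × 31 = 133.350 mm
D − Pe = 133.350 − 69.0 = 64.350 mm
Gross irrigation = 64.350 / 0.83 = 77.530 mm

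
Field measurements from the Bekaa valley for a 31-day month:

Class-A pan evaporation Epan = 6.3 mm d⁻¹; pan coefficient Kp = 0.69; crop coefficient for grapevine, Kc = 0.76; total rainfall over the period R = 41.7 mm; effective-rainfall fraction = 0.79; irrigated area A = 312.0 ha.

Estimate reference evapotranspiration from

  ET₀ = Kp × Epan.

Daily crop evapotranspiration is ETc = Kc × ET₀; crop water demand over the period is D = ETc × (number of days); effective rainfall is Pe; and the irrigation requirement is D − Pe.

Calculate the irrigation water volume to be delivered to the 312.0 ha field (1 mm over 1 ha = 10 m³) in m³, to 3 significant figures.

ET₀ = 0.69 × 6.3 = 4.3470 mm/d
ETc = Kc × ET₀ = 0.76 × 4.3470 = 3.3037 mm/d
Crop demand D = ETc × 31 d = 3.3037 × 31 = 102.415 mm
Pe = 0.79 × 41.7 = 32.943 mm
D − Pe = 102.415 − 32.943 = 69.472 mm
Volume = 69.472 mm × 312.0 ha × 10 = 216752.6 m³

217000 m³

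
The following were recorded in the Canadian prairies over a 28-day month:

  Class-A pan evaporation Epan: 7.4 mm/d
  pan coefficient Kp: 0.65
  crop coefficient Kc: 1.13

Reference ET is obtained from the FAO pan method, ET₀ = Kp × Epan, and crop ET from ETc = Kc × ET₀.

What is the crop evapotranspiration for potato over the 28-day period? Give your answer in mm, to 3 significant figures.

152 mm

ET₀ = 0.65 × 7.4 = 4.8100 mm/d
ETc = Kc × ET₀ = 1.13 × 4.8100 = 5.4353 mm/d
Over 28 days: 5.4353 × 28 = 152.188 mm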